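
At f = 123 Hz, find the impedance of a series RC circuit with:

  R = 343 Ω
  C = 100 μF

Step 1 — Angular frequency: ω = 2π·f = 2π·123 = 772.8 rad/s.
Step 2 — Component impedances:
  R: Z = R = 343 Ω
  C: Z = 1/(jωC) = -j/(ω·C) = 0 - j12.94 Ω
Step 3 — Series combination: Z_total = R + C = 343 - j12.94 Ω = 343.2∠-2.2° Ω.

Z = 343 - j12.94 Ω = 343.2∠-2.2° Ω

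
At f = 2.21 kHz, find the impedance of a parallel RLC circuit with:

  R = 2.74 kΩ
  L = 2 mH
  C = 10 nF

Step 1 — Angular frequency: ω = 2π·f = 2π·2210 = 1.389e+04 rad/s.
Step 2 — Component impedances:
  R: Z = R = 2740 Ω
  L: Z = jωL = j·1.389e+04·0.002 = 0 + j27.77 Ω
  C: Z = 1/(jωC) = -j/(ω·C) = 0 - j7202 Ω
Step 3 — Parallel combination: 1/Z_total = 1/R + 1/L + 1/C; Z_total = 0.2836 + j27.88 Ω = 27.88∠89.4° Ω.

Z = 0.2836 + j27.88 Ω = 27.88∠89.4° Ω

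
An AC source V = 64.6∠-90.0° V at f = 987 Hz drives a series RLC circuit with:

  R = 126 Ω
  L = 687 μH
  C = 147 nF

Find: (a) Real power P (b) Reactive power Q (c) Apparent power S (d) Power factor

Step 1 — Angular frequency: ω = 2π·f = 2π·987 = 6202 rad/s.
Step 2 — Component impedances:
  R: Z = R = 126 Ω
  L: Z = jωL = j·6202·0.000687 = 0 + j4.26 Ω
  C: Z = 1/(jωC) = -j/(ω·C) = 0 - j1097 Ω
Step 3 — Series combination: Z_total = R + L + C = 126 - j1093 Ω = 1100∠-83.4° Ω.
Step 4 — Source phasor: V = 64.6∠-90.0° V = 0 - j64.6 V.
Step 5 — Current: I = V / Z = 0.05834 - j0.006728 A = 0.05873∠-6.6° A.
Step 6 — Complex power: S = V·I* = 0.4346 - j3.769 VA.
Step 7 — Real power: P = Re(S) = 0.4346 W.
Step 8 — Reactive power: Q = Im(S) = -3.769 VAR.
Step 9 — Apparent power: |S| = 3.794 VA.
Step 10 — Power factor: PF = P/|S| = 0.1146 (leading).

(a) P = 0.4346 W  (b) Q = -3.769 VAR  (c) S = 3.794 VA  (d) PF = 0.1146 (leading)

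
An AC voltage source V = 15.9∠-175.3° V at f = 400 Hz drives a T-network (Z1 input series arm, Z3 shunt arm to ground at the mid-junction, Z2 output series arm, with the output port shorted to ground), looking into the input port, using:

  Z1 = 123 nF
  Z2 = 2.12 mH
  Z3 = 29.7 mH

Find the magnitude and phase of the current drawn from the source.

Step 1 — Angular frequency: ω = 2π·f = 2π·400 = 2513 rad/s.
Step 2 — Component impedances:
  Z1: Z = 1/(jωC) = -j/(ω·C) = 0 - j3235 Ω
  Z2: Z = jωL = j·2513·0.00212 = 0 + j5.328 Ω
  Z3: Z = jωL = j·2513·0.0297 = 0 + j74.64 Ω
Step 3 — With the output port shorted to ground, the output series arm Z2 runs from the junction to ground; the shunt arm Z3 also runs from the junction to ground. They appear in parallel: Z3 || Z2 = 0 + j4.973 Ω.
Step 4 — Series with input arm Z1: Z_in = Z1 + (Z3 || Z2) = 0 - j3230 Ω = 3230∠-90.0° Ω.
Step 5 — Source phasor: V = 15.9∠-175.3° V = -15.85 - j1.303 V.
Step 6 — Ohm's law: I = V / Z_total = (-15.85 - j1.303) / (0 - j3230) = 0.0004034 - j0.004906 A.
Step 7 — Convert to polar: |I| = 0.004923 A, ∠I = -85.3°.

I = 0.004923∠-85.3° A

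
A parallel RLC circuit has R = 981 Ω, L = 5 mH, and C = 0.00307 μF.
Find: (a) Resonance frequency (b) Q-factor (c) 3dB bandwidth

Step 1 — Resonance: ω₀ = 1/√(LC) = 1/√(0.005·3.07e-09) = 2.552e+05 rad/s.
Step 2 — f₀ = ω₀/(2π) = 4.062e+04 Hz.
Step 3 — Parallel Q: Q = R/(ω₀L) = 981/(2.552e+05·0.005) = 0.7687.
Step 4 — Bandwidth: Δω = ω₀/Q = 3.32e+05 rad/s; BW = Δω/(2π) = 5.285e+04 Hz.

(a) f₀ = 4.062e+04 Hz  (b) Q = 0.7687  (c) BW = 5.285e+04 Hz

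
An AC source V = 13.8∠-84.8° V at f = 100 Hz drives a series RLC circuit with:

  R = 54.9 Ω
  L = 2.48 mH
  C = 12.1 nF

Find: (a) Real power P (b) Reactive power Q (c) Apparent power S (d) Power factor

Step 1 — Angular frequency: ω = 2π·f = 2π·100 = 628.3 rad/s.
Step 2 — Component impedances:
  R: Z = R = 54.9 Ω
  L: Z = jωL = j·628.3·0.00248 = 0 + j1.558 Ω
  C: Z = 1/(jωC) = -j/(ω·C) = 0 - j1.315e+05 Ω
Step 3 — Series combination: Z_total = R + L + C = 54.9 - j1.315e+05 Ω = 1.315e+05∠-90.0° Ω.
Step 4 — Source phasor: V = 13.8∠-84.8° V = 1.251 - j13.74 V.
Step 5 — Current: I = V / Z = 0.0001045 + j9.465e-06 A = 0.0001049∠5.2° A.
Step 6 — Complex power: S = V·I* = 6.043e-07 - j0.001448 VA.
Step 7 — Real power: P = Re(S) = 6.043e-07 W.
Step 8 — Reactive power: Q = Im(S) = -0.001448 VAR.
Step 9 — Apparent power: |S| = 0.001448 VA.
Step 10 — Power factor: PF = P/|S| = 0.0004174 (leading).

(a) P = 6.043e-07 W  (b) Q = -0.001448 VAR  (c) S = 0.001448 VA  (d) PF = 0.0004174 (leading)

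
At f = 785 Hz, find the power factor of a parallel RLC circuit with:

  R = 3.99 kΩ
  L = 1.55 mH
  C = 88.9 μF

Step 1 — Angular frequency: ω = 2π·f = 2π·785 = 4932 rad/s.
Step 2 — Component impedances:
  R: Z = R = 3990 Ω
  L: Z = jωL = j·4932·0.00155 = 0 + j7.645 Ω
  C: Z = 1/(jωC) = -j/(ω·C) = 0 - j2.281 Ω
Step 3 — Parallel combination: 1/Z_total = 1/R + 1/L + 1/C; Z_total = 0.002647 - j3.25 Ω = 3.25∠-90.0° Ω.
Step 4 — Power factor: PF = cos(φ) = Re(Z)/|Z| = 0.0026475/3.2501 = 0.0008146.
Step 5 — Type: Im(Z) = -3.25 ⇒ leading (phase φ = -90.0°).

PF = 0.0008146 (leading, φ = -90.0°)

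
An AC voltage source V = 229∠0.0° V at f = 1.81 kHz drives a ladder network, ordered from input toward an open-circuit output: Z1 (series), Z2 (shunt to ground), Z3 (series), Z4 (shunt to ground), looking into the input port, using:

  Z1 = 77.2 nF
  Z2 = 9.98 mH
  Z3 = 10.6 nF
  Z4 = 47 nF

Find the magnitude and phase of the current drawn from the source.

Step 1 — Angular frequency: ω = 2π·f = 2π·1810 = 1.137e+04 rad/s.
Step 2 — Component impedances:
  Z1: Z = 1/(jωC) = -j/(ω·C) = 0 - j1139 Ω
  Z2: Z = jωL = j·1.137e+04·0.00998 = 0 + j113.5 Ω
  Z3: Z = 1/(jωC) = -j/(ω·C) = 0 - j8295 Ω
  Z4: Z = 1/(jωC) = -j/(ω·C) = 0 - j1871 Ω
Step 3 — Ladder network (open output): work backward from the far end, alternating series and parallel combinations. Z_in = 0 - j1024 Ω = 1024∠-90.0° Ω.
Step 4 — Source phasor: V = 229∠0.0° V = 229 V.
Step 5 — Ohm's law: I = V / Z_total = (229) / (0 - j1024) = 0 + j0.2236 A.
Step 6 — Convert to polar: |I| = 0.2236 A, ∠I = 90.0°.

I = 0.2236∠90.0° A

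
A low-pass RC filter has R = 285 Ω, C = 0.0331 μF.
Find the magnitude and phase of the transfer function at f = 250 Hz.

Step 1 — Angular frequency: ω = 2π·250 = 1571 rad/s.
Step 2 — Transfer function: H(jω) = 1/(1 + jωRC).
Step 3 — Denominator: 1 + jωRC = 1 + j·1571·285·3.31e-08 = 1 + j0.01482.
Step 4 — H = 0.9998 - j0.01481.
Step 5 — Magnitude: |H| = 0.9999 (-0.0 dB); phase: φ = -0.8°.

|H| = 0.9999 (-0.0 dB), φ = -0.8°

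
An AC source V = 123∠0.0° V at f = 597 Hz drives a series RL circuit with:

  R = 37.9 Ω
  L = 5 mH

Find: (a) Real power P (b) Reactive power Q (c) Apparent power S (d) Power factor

Step 1 — Angular frequency: ω = 2π·f = 2π·597 = 3751 rad/s.
Step 2 — Component impedances:
  R: Z = R = 37.9 Ω
  L: Z = jωL = j·3751·0.005 = 0 + j18.76 Ω
Step 3 — Series combination: Z_total = R + L = 37.9 + j18.76 Ω = 42.29∠26.3° Ω.
Step 4 — Source phasor: V = 123∠0.0° V = 123 V.
Step 5 — Current: I = V / Z = 2.607 - j1.29 A = 2.909∠-26.3° A.
Step 6 — Complex power: S = V·I* = 320.7 + j158.7 VA.
Step 7 — Real power: P = Re(S) = 320.7 W.
Step 8 — Reactive power: Q = Im(S) = 158.7 VAR.
Step 9 — Apparent power: |S| = 357.8 VA.
Step 10 — Power factor: PF = P/|S| = 0.8963 (lagging).

(a) P = 320.7 W  (b) Q = 158.7 VAR  (c) S = 357.8 VA  (d) PF = 0.8963 (lagging)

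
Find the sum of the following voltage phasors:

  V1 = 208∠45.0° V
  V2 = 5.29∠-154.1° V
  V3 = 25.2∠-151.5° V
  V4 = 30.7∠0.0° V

Step 1 — Convert each phasor to rectangular form:
  V1 = 208·(cos(45.0°) + j·sin(45.0°)) = 147.1 + j147.1 V
  V2 = 5.29·(cos(-154.1°) + j·sin(-154.1°)) = -4.759 - j2.311 V
  V3 = 25.2·(cos(-151.5°) + j·sin(-151.5°)) = -22.15 - j12.02 V
  V4 = 30.7·(cos(0.0°) + j·sin(0.0°)) = 30.7 V
Step 2 — Sum components: V_total = 150.9 + j132.7 V.
Step 3 — Convert to polar: |V_total| = 201 V, ∠V_total = 41.3°.

V_total = 201∠41.3° V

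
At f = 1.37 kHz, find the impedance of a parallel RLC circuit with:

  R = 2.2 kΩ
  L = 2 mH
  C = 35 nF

Step 1 — Angular frequency: ω = 2π·f = 2π·1370 = 8608 rad/s.
Step 2 — Component impedances:
  R: Z = R = 2200 Ω
  L: Z = jωL = j·8608·0.002 = 0 + j17.22 Ω
  C: Z = 1/(jωC) = -j/(ω·C) = 0 - j3319 Ω
Step 3 — Parallel combination: 1/Z_total = 1/R + 1/L + 1/C; Z_total = 0.1361 + j17.3 Ω = 17.31∠89.5° Ω.

Z = 0.1361 + j17.3 Ω = 17.31∠89.5° Ω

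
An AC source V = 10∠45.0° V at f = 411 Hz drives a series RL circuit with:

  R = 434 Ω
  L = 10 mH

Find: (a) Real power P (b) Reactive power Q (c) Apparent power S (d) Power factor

Step 1 — Angular frequency: ω = 2π·f = 2π·411 = 2582 rad/s.
Step 2 — Component impedances:
  R: Z = R = 434 Ω
  L: Z = jωL = j·2582·0.01 = 0 + j25.82 Ω
Step 3 — Series combination: Z_total = R + L = 434 + j25.82 Ω = 434.8∠3.4° Ω.
Step 4 — Source phasor: V = 10∠45.0° V = 7.071 + j7.071 V.
Step 5 — Current: I = V / Z = 0.0172 + j0.01527 A = 0.023∠41.6° A.
Step 6 — Complex power: S = V·I* = 0.2296 + j0.01366 VA.
Step 7 — Real power: P = Re(S) = 0.2296 W.
Step 8 — Reactive power: Q = Im(S) = 0.01366 VAR.
Step 9 — Apparent power: |S| = 0.23 VA.
Step 10 — Power factor: PF = P/|S| = 0.9982 (lagging).

(a) P = 0.2296 W  (b) Q = 0.01366 VAR  (c) S = 0.23 VA  (d) PF = 0.9982 (lagging)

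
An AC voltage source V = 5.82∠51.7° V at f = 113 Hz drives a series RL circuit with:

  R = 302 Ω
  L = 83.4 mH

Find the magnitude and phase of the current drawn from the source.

Step 1 — Angular frequency: ω = 2π·f = 2π·113 = 710 rad/s.
Step 2 — Component impedances:
  R: Z = R = 302 Ω
  L: Z = jωL = j·710·0.0834 = 0 + j59.21 Ω
Step 3 — Series combination: Z_total = R + L = 302 + j59.21 Ω = 307.8∠11.1° Ω.
Step 4 — Source phasor: V = 5.82∠51.7° V = 3.607 + j4.567 V.
Step 5 — Ohm's law: I = V / Z_total = (3.607 + j4.567) / (302 + j59.21) = 0.01436 + j0.01231 A.
Step 6 — Convert to polar: |I| = 0.01891 A, ∠I = 40.6°.

I = 0.01891∠40.6° A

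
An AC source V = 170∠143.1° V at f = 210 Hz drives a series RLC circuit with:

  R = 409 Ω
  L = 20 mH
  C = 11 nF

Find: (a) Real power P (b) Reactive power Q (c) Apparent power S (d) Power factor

Step 1 — Angular frequency: ω = 2π·f = 2π·210 = 1319 rad/s.
Step 2 — Component impedances:
  R: Z = R = 409 Ω
  L: Z = jωL = j·1319·0.02 = 0 + j26.39 Ω
  C: Z = 1/(jωC) = -j/(ω·C) = 0 - j6.89e+04 Ω
Step 3 — Series combination: Z_total = R + L + C = 409 - j6.887e+04 Ω = 6.887e+04∠-89.7° Ω.
Step 4 — Source phasor: V = 170∠143.1° V = -135.9 + j102.1 V.
Step 5 — Current: I = V / Z = -0.001494 - j0.001965 A = 0.002468∠-127.2° A.
Step 6 — Complex power: S = V·I* = 0.002492 - j0.4196 VA.
Step 7 — Real power: P = Re(S) = 0.002492 W.
Step 8 — Reactive power: Q = Im(S) = -0.4196 VAR.
Step 9 — Apparent power: |S| = 0.4196 VA.
Step 10 — Power factor: PF = P/|S| = 0.005938 (leading).

(a) P = 0.002492 W  (b) Q = -0.4196 VAR  (c) S = 0.4196 VA  (d) PF = 0.005938 (leading)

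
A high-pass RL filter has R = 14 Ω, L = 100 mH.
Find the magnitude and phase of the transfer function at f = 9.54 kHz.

Step 1 — Angular frequency: ω = 2π·9540 = 5.994e+04 rad/s.
Step 2 — Transfer function: H(jω) = jωL/(R + jωL).
Step 3 — Numerator jωL = j·5994; denominator R + jωL = 14 + j5994.
Step 4 — H = 1 + j0.002336.
Step 5 — Magnitude: |H| = 1 (-0.0 dB); phase: φ = 0.1°.

|H| = 1 (-0.0 dB), φ = 0.1°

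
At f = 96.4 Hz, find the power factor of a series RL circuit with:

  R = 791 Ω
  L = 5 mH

Step 1 — Angular frequency: ω = 2π·f = 2π·96.4 = 605.7 rad/s.
Step 2 — Component impedances:
  R: Z = R = 791 Ω
  L: Z = jωL = j·605.7·0.005 = 0 + j3.028 Ω
Step 3 — Series combination: Z_total = R + L = 791 + j3.028 Ω = 791∠0.2° Ω.
Step 4 — Power factor: PF = cos(φ) = Re(Z)/|Z| = 791/791 = 1.
Step 5 — Type: Im(Z) = 3.028 ⇒ lagging (phase φ = 0.2°).

PF = 1 (lagging, φ = 0.2°)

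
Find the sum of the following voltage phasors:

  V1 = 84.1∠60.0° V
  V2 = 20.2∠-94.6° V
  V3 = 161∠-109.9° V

Step 1 — Convert each phasor to rectangular form:
  V1 = 84.1·(cos(60.0°) + j·sin(60.0°)) = 42.05 + j72.83 V
  V2 = 20.2·(cos(-94.6°) + j·sin(-94.6°)) = -1.62 - j20.13 V
  V3 = 161·(cos(-109.9°) + j·sin(-109.9°)) = -54.8 - j151.4 V
Step 2 — Sum components: V_total = -14.37 - j98.69 V.
Step 3 — Convert to polar: |V_total| = 99.73 V, ∠V_total = -98.3°.

V_total = 99.73∠-98.3° V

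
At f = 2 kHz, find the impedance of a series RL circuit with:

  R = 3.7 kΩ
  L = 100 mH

Step 1 — Angular frequency: ω = 2π·f = 2π·2000 = 1.257e+04 rad/s.
Step 2 — Component impedances:
  R: Z = R = 3700 Ω
  L: Z = jωL = j·1.257e+04·0.1 = 0 + j1257 Ω
Step 3 — Series combination: Z_total = R + L = 3700 + j1257 Ω = 3908∠18.8° Ω.

Z = 3700 + j1257 Ω = 3908∠18.8° Ω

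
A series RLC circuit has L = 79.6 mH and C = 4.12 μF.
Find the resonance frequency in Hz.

Step 1 — Resonance condition Im(Z)=0 gives ω₀ = 1/√(LC).
Step 2 — ω₀ = 1/√(0.0796·4.12e-06) = 1746 rad/s.
Step 3 — f₀ = ω₀/(2π) = 277.9 Hz.

f₀ = 277.9 Hz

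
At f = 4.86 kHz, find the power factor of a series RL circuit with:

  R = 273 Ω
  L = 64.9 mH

Step 1 — Angular frequency: ω = 2π·f = 2π·4860 = 3.054e+04 rad/s.
Step 2 — Component impedances:
  R: Z = R = 273 Ω
  L: Z = jωL = j·3.054e+04·0.0649 = 0 + j1982 Ω
Step 3 — Series combination: Z_total = R + L = 273 + j1982 Ω = 2001∠82.2° Ω.
Step 4 — Power factor: PF = cos(φ) = Re(Z)/|Z| = 273/2000.5 = 0.1365.
Step 5 — Type: Im(Z) = 1982 ⇒ lagging (phase φ = 82.2°).

PF = 0.1365 (lagging, φ = 82.2°)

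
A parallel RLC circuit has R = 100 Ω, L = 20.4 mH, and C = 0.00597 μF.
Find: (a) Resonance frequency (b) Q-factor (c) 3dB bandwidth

Step 1 — Resonance: ω₀ = 1/√(LC) = 1/√(0.0204·5.97e-09) = 9.061e+04 rad/s.
Step 2 — f₀ = ω₀/(2π) = 1.442e+04 Hz.
Step 3 — Parallel Q: Q = R/(ω₀L) = 100/(9.061e+04·0.0204) = 0.0541.
Step 4 — Bandwidth: Δω = ω₀/Q = 1.675e+06 rad/s; BW = Δω/(2π) = 2.666e+05 Hz.

(a) f₀ = 1.442e+04 Hz  (b) Q = 0.0541  (c) BW = 2.666e+05 Hz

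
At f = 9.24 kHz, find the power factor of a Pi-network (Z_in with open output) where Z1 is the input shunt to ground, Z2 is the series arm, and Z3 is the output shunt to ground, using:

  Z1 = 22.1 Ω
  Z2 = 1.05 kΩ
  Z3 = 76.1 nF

Step 1 — Angular frequency: ω = 2π·f = 2π·9240 = 5.806e+04 rad/s.
Step 2 — Component impedances:
  Z1: Z = R = 22.1 Ω
  Z2: Z = R = 1050 Ω
  Z3: Z = 1/(jωC) = -j/(ω·C) = 0 - j226.3 Ω
Step 3 — With open output, the series arm Z2 and the output shunt Z3 appear in series to ground: Z2 + Z3 = 1050 - j226.3 Ω.
Step 4 — Parallel with input shunt Z1: Z_in = Z1 || (Z2 + Z3) = 21.66 - j0.09207 Ω = 21.66∠-0.2° Ω.
Step 5 — Power factor: PF = cos(φ) = Re(Z)/|Z| = 21.66/21.66 = 1.
Step 6 — Type: Im(Z) = -0.09207 ⇒ leading (phase φ = -0.2°).

PF = 1 (leading, φ = -0.2°)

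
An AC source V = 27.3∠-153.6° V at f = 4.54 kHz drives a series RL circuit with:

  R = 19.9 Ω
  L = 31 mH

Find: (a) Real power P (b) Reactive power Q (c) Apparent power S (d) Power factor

Step 1 — Angular frequency: ω = 2π·f = 2π·4540 = 2.853e+04 rad/s.
Step 2 — Component impedances:
  R: Z = R = 19.9 Ω
  L: Z = jωL = j·2.853e+04·0.031 = 0 + j884.3 Ω
Step 3 — Series combination: Z_total = R + L = 19.9 + j884.3 Ω = 884.5∠88.7° Ω.
Step 4 — Source phasor: V = 27.3∠-153.6° V = -24.45 - j12.14 V.
Step 5 — Current: I = V / Z = -0.01434 + j0.02733 A = 0.03086∠117.7° A.
Step 6 — Complex power: S = V·I* = 0.01896 + j0.8424 VA.
Step 7 — Real power: P = Re(S) = 0.01896 W.
Step 8 — Reactive power: Q = Im(S) = 0.8424 VAR.
Step 9 — Apparent power: |S| = 0.8426 VA.
Step 10 — Power factor: PF = P/|S| = 0.0225 (lagging).

(a) P = 0.01896 W  (b) Q = 0.8424 VAR  (c) S = 0.8426 VA  (d) PF = 0.0225 (lagging)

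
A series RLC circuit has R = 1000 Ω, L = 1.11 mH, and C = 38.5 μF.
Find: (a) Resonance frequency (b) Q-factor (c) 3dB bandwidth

Step 1 — Resonance: ω₀ = 1/√(LC) = 1/√(0.00111·3.85e-05) = 4837 rad/s.
Step 2 — f₀ = ω₀/(2π) = 769.9 Hz.
Step 3 — Series Q: Q = ω₀L/R = 4837·0.00111/1000 = 0.005369.
Step 4 — Bandwidth: Δω = ω₀/Q = 9.009e+05 rad/s; BW = Δω/(2π) = 1.434e+05 Hz.

(a) f₀ = 769.9 Hz  (b) Q = 0.005369  (c) BW = 1.434e+05 Hz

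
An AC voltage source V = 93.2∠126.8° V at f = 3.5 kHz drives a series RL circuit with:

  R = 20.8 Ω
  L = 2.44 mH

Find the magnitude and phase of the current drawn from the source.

Step 1 — Angular frequency: ω = 2π·f = 2π·3500 = 2.199e+04 rad/s.
Step 2 — Component impedances:
  R: Z = R = 20.8 Ω
  L: Z = jωL = j·2.199e+04·0.00244 = 0 + j53.66 Ω
Step 3 — Series combination: Z_total = R + L = 20.8 + j53.66 Ω = 57.55∠68.8° Ω.
Step 4 — Source phasor: V = 93.2∠126.8° V = -55.83 + j74.63 V.
Step 5 — Ohm's law: I = V / Z_total = (-55.83 + j74.63) / (20.8 + j53.66) = 0.8585 + j1.373 A.
Step 6 — Convert to polar: |I| = 1.619 A, ∠I = 58.0°.

I = 1.619∠58.0° A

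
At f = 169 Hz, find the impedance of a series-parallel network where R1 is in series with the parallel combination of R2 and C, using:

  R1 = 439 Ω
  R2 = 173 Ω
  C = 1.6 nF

Step 1 — Angular frequency: ω = 2π·f = 2π·169 = 1062 rad/s.
Step 2 — Component impedances:
  R1: Z = R = 439 Ω
  R2: Z = R = 173 Ω
  C: Z = 1/(jωC) = -j/(ω·C) = 0 - j5.886e+05 Ω
Step 3 — Parallel branch: R2 || C = 1/(1/R2 + 1/C) = 173 - j0.05085 Ω.
Step 4 — Series with R1: Z_total = R1 + (R2 || C) = 612 - j0.05085 Ω = 612∠-0.0° Ω.

Z = 612 - j0.05085 Ω = 612∠-0.0° Ω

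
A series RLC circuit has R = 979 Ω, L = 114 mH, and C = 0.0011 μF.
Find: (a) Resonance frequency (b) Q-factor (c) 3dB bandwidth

Step 1 — Resonance: ω₀ = 1/√(LC) = 1/√(0.114·1.1e-09) = 8.93e+04 rad/s.
Step 2 — f₀ = ω₀/(2π) = 1.421e+04 Hz.
Step 3 — Series Q: Q = ω₀L/R = 8.93e+04·0.114/979 = 10.4.
Step 4 — Bandwidth: Δω = ω₀/Q = 8588 rad/s; BW = Δω/(2π) = 1367 Hz.

(a) f₀ = 1.421e+04 Hz  (b) Q = 10.4  (c) BW = 1367 Hz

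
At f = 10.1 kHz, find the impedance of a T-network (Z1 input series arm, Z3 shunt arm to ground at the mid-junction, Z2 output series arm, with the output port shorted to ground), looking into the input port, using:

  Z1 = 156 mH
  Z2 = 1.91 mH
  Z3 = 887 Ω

Step 1 — Angular frequency: ω = 2π·f = 2π·1.01e+04 = 6.346e+04 rad/s.
Step 2 — Component impedances:
  Z1: Z = jωL = j·6.346e+04·0.156 = 0 + j9900 Ω
  Z2: Z = jωL = j·6.346e+04·0.00191 = 0 + j121.2 Ω
  Z3: Z = R = 887 Ω
Step 3 — With the output port shorted to ground, the output series arm Z2 runs from the junction to ground; the shunt arm Z3 also runs from the junction to ground. They appear in parallel: Z3 || Z2 = 16.26 + j119 Ω.
Step 4 — Series with input arm Z1: Z_in = Z1 + (Z3 || Z2) = 16.26 + j1.002e+04 Ω = 1.002e+04∠89.9° Ω.

Z = 16.26 + j1.002e+04 Ω = 1.002e+04∠89.9° Ω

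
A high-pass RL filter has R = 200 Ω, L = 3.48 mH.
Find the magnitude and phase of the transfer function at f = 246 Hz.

Step 1 — Angular frequency: ω = 2π·246 = 1546 rad/s.
Step 2 — Transfer function: H(jω) = jωL/(R + jωL).
Step 3 — Numerator jωL = j·5.379; denominator R + jωL = 200 + j5.379.
Step 4 — H = 0.0007228 + j0.02688.
Step 5 — Magnitude: |H| = 0.02688 (-31.4 dB); phase: φ = 88.5°.

|H| = 0.02688 (-31.4 dB), φ = 88.5°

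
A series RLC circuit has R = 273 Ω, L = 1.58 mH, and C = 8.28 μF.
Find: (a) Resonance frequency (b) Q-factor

Step 1 — Resonance condition Im(Z)=0 gives ω₀ = 1/√(LC).
Step 2 — ω₀ = 1/√(0.00158·8.28e-06) = 8743 rad/s.
Step 3 — f₀ = ω₀/(2π) = 1391 Hz.
Step 4 — Series Q: Q = ω₀L/R = 8743·0.00158/273 = 0.0506.

(a) f₀ = 1391 Hz  (b) Q = 0.0506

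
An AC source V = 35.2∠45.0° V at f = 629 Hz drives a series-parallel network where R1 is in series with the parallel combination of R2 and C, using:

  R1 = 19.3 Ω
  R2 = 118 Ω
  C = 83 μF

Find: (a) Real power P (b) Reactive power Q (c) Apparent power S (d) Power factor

Step 1 — Angular frequency: ω = 2π·f = 2π·629 = 3952 rad/s.
Step 2 — Component impedances:
  R1: Z = R = 19.3 Ω
  R2: Z = R = 118 Ω
  C: Z = 1/(jωC) = -j/(ω·C) = 0 - j3.049 Ω
Step 3 — Parallel branch: R2 || C = 1/(1/R2 + 1/C) = 0.07871 - j3.047 Ω.
Step 4 — Series with R1: Z_total = R1 + (R2 || C) = 19.38 - j3.047 Ω = 19.62∠-8.9° Ω.
Step 5 — Source phasor: V = 35.2∠45.0° V = 24.89 + j24.89 V.
Step 6 — Current: I = V / Z = 1.056 + j1.45 A = 1.794∠53.9° A.
Step 7 — Complex power: S = V·I* = 62.4 - j9.809 VA.
Step 8 — Real power: P = Re(S) = 62.4 W.
Step 9 — Reactive power: Q = Im(S) = -9.809 VAR.
Step 10 — Apparent power: |S| = 63.16 VA.
Step 11 — Power factor: PF = P/|S| = 0.9879 (leading).

(a) P = 62.4 W  (b) Q = -9.809 VAR  (c) S = 63.16 VA  (d) PF = 0.9879 (leading)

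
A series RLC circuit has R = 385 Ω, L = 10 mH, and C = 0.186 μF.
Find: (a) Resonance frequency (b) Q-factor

Step 1 — Resonance condition Im(Z)=0 gives ω₀ = 1/√(LC).
Step 2 — ω₀ = 1/√(0.01·1.86e-07) = 2.319e+04 rad/s.
Step 3 — f₀ = ω₀/(2π) = 3690 Hz.
Step 4 — Series Q: Q = ω₀L/R = 2.319e+04·0.01/385 = 0.6023.

(a) f₀ = 3690 Hz  (b) Q = 0.6023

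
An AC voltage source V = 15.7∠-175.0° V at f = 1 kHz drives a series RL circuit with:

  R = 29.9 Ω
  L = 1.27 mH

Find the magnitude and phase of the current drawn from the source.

Step 1 — Angular frequency: ω = 2π·f = 2π·1000 = 6283 rad/s.
Step 2 — Component impedances:
  R: Z = R = 29.9 Ω
  L: Z = jωL = j·6283·0.00127 = 0 + j7.98 Ω
Step 3 — Series combination: Z_total = R + L = 29.9 + j7.98 Ω = 30.95∠14.9° Ω.
Step 4 — Source phasor: V = 15.7∠-175.0° V = -15.64 - j1.368 V.
Step 5 — Ohm's law: I = V / Z_total = (-15.64 - j1.368) / (29.9 + j7.98) = -0.4997 + j0.0876 A.
Step 6 — Convert to polar: |I| = 0.5073 A, ∠I = 170.1°.

I = 0.5073∠170.1° A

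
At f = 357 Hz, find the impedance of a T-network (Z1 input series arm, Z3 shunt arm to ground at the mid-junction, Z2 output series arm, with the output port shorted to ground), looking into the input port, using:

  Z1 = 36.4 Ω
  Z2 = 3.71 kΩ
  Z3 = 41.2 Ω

Step 1 — Angular frequency: ω = 2π·f = 2π·357 = 2243 rad/s.
Step 2 — Component impedances:
  Z1: Z = R = 36.4 Ω
  Z2: Z = R = 3710 Ω
  Z3: Z = R = 41.2 Ω
Step 3 — With the output port shorted to ground, the output series arm Z2 runs from the junction to ground; the shunt arm Z3 also runs from the junction to ground. They appear in parallel: Z3 || Z2 = 40.75 Ω.
Step 4 — Series with input arm Z1: Z_in = Z1 + (Z3 || Z2) = 77.15 Ω = 77.15∠0.0° Ω.

Z = 77.15 Ω = 77.15∠0.0° Ω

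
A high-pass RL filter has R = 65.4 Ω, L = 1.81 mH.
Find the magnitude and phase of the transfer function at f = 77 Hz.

Step 1 — Angular frequency: ω = 2π·77 = 483.8 rad/s.
Step 2 — Transfer function: H(jω) = jωL/(R + jωL).
Step 3 — Numerator jωL = j·0.8757; denominator R + jωL = 65.4 + j0.8757.
Step 4 — H = 0.0001793 + j0.01339.
Step 5 — Magnitude: |H| = 0.01339 (-37.5 dB); phase: φ = 89.2°.

|H| = 0.01339 (-37.5 dB), φ = 89.2°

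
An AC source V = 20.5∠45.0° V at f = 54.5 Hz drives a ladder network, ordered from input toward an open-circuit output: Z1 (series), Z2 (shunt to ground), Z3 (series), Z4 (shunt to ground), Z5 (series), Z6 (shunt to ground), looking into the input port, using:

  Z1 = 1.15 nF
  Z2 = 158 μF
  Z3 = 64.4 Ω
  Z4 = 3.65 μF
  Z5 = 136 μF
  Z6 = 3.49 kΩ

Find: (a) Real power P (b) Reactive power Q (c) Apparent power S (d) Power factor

Step 1 — Angular frequency: ω = 2π·f = 2π·54.5 = 342.4 rad/s.
Step 2 — Component impedances:
  Z1: Z = 1/(jωC) = -j/(ω·C) = 0 - j2.539e+06 Ω
  Z2: Z = 1/(jωC) = -j/(ω·C) = 0 - j18.48 Ω
  Z3: Z = R = 64.4 Ω
  Z4: Z = 1/(jωC) = -j/(ω·C) = 0 - j800.1 Ω
  Z5: Z = 1/(jωC) = -j/(ω·C) = 0 - j21.47 Ω
  Z6: Z = R = 3490 Ω
Step 3 — Ladder network (open output): work backward from the far end, alternating series and parallel combinations. Z_in = 0.123 - j2.539e+06 Ω = 2.539e+06∠-90.0° Ω.
Step 4 — Source phasor: V = 20.5∠45.0° V = 14.5 + j14.5 V.
Step 5 — Current: I = V / Z = -5.708e-06 + j5.708e-06 A = 8.073e-06∠135.0° A.
Step 6 — Complex power: S = V·I* = 8.017e-12 - j0.0001655 VA.
Step 7 — Real power: P = Re(S) = 8.017e-12 W.
Step 8 — Reactive power: Q = Im(S) = -0.0001655 VAR.
Step 9 — Apparent power: |S| = 0.0001655 VA.
Step 10 — Power factor: PF = P/|S| = 4.844e-08 (leading).

(a) P = 8.017e-12 W  (b) Q = -0.0001655 VAR  (c) S = 0.0001655 VA  (d) PF = 4.844e-08 (leading)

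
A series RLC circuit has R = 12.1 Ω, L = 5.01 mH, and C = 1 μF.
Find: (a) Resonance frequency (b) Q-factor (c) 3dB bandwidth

Step 1 — Resonance condition Im(Z)=0 gives ω₀ = 1/√(LC).
Step 2 — ω₀ = 1/√(0.00501·1e-06) = 1.413e+04 rad/s.
Step 3 — f₀ = ω₀/(2π) = 2249 Hz.
Step 4 — Series Q: Q = ω₀L/R = 1.413e+04·0.00501/12.1 = 5.85.
Step 5 — 3dB bandwidth: Δω = ω₀/Q = 2415 rad/s; BW = Δω/(2π) = 384.4 Hz.

(a) f₀ = 2249 Hz  (b) Q = 5.85  (c) BW = 384.4 Hz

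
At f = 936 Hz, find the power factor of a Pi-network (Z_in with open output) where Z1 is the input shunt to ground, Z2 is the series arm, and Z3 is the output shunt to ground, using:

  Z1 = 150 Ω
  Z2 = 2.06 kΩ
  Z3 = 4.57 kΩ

Step 1 — Angular frequency: ω = 2π·f = 2π·936 = 5881 rad/s.
Step 2 — Component impedances:
  Z1: Z = R = 150 Ω
  Z2: Z = R = 2060 Ω
  Z3: Z = R = 4570 Ω
Step 3 — With open output, the series arm Z2 and the output shunt Z3 appear in series to ground: Z2 + Z3 = 6630 Ω.
Step 4 — Parallel with input shunt Z1: Z_in = Z1 || (Z2 + Z3) = 146.7 Ω = 146.7∠0.0° Ω.
Step 5 — Power factor: PF = cos(φ) = Re(Z)/|Z| = 146.7/146.7 = 1.
Step 6 — Type: Im(Z) = 0 ⇒ unity (phase φ = 0.0°).

PF = 1 (unity, φ = 0.0°)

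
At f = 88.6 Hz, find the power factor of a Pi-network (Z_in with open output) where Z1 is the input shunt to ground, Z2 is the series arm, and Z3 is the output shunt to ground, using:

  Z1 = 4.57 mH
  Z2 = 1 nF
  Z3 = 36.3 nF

Step 1 — Angular frequency: ω = 2π·f = 2π·88.6 = 556.7 rad/s.
Step 2 — Component impedances:
  Z1: Z = jωL = j·556.7·0.00457 = 0 + j2.544 Ω
  Z2: Z = 1/(jωC) = -j/(ω·C) = 0 - j1.796e+06 Ω
  Z3: Z = 1/(jωC) = -j/(ω·C) = 0 - j4.949e+04 Ω
Step 3 — With open output, the series arm Z2 and the output shunt Z3 appear in series to ground: Z2 + Z3 = 0 - j1.846e+06 Ω.
Step 4 — Parallel with input shunt Z1: Z_in = Z1 || (Z2 + Z3) = 0 + j2.544 Ω = 2.544∠90.0° Ω.
Step 5 — Power factor: PF = cos(φ) = Re(Z)/|Z| = -0/2.544 = -0.
Step 6 — Type: Im(Z) = 2.544 ⇒ lagging (phase φ = 90.0°).

PF = -0 (lagging, φ = 90.0°)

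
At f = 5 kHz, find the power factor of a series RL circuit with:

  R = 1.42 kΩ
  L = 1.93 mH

Step 1 — Angular frequency: ω = 2π·f = 2π·5000 = 3.142e+04 rad/s.
Step 2 — Component impedances:
  R: Z = R = 1420 Ω
  L: Z = jωL = j·3.142e+04·0.00193 = 0 + j60.63 Ω
Step 3 — Series combination: Z_total = R + L = 1420 + j60.63 Ω = 1421∠2.4° Ω.
Step 4 — Power factor: PF = cos(φ) = Re(Z)/|Z| = 1420/1421.3 = 0.9991.
Step 5 — Type: Im(Z) = 60.63 ⇒ lagging (phase φ = 2.4°).

PF = 0.9991 (lagging, φ = 2.4°)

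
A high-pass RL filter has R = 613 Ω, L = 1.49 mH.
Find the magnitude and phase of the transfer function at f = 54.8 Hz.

Step 1 — Angular frequency: ω = 2π·54.8 = 344.3 rad/s.
Step 2 — Transfer function: H(jω) = jωL/(R + jωL).
Step 3 — Numerator jωL = j·0.513; denominator R + jωL = 613 + j0.513.
Step 4 — H = 7.004e-07 + j0.0008369.
Step 5 — Magnitude: |H| = 0.0008369 (-61.5 dB); phase: φ = 90.0°.

|H| = 0.0008369 (-61.5 dB), φ = 90.0°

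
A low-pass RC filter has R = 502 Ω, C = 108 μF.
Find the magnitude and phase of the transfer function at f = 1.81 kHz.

Step 1 — Angular frequency: ω = 2π·1810 = 1.137e+04 rad/s.
Step 2 — Transfer function: H(jω) = 1/(1 + jωRC).
Step 3 — Denominator: 1 + jωRC = 1 + j·1.137e+04·502·0.000108 = 1 + j616.6.
Step 4 — H = 2.63e-06 - j0.001622.
Step 5 — Magnitude: |H| = 0.001622 (-55.8 dB); phase: φ = -89.9°.

|H| = 0.001622 (-55.8 dB), φ = -89.9°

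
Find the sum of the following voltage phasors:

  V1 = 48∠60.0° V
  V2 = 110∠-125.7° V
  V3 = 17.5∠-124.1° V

Step 1 — Convert each phasor to rectangular form:
  V1 = 48·(cos(60.0°) + j·sin(60.0°)) = 24 + j41.57 V
  V2 = 110·(cos(-125.7°) + j·sin(-125.7°)) = -64.19 - j89.33 V
  V3 = 17.5·(cos(-124.1°) + j·sin(-124.1°)) = -9.811 - j14.49 V
Step 2 — Sum components: V_total = -50 - j62.25 V.
Step 3 — Convert to polar: |V_total| = 79.85 V, ∠V_total = -128.8°.

V_total = 79.85∠-128.8° V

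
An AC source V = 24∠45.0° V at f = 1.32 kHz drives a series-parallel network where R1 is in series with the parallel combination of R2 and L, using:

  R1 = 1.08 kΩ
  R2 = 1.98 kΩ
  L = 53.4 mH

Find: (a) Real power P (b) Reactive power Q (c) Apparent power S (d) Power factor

Step 1 — Angular frequency: ω = 2π·f = 2π·1320 = 8294 rad/s.
Step 2 — Component impedances:
  R1: Z = R = 1080 Ω
  R2: Z = R = 1980 Ω
  L: Z = jωL = j·8294·0.0534 = 0 + j442.9 Ω
Step 3 — Parallel branch: R2 || L = 1/(1/R2 + 1/L) = 94.35 + j421.8 Ω.
Step 4 — Series with R1: Z_total = R1 + (R2 || L) = 1174 + j421.8 Ω = 1248∠19.8° Ω.
Step 5 — Source phasor: V = 24∠45.0° V = 16.97 + j16.97 V.
Step 6 — Current: I = V / Z = 0.0174 + j0.008203 A = 0.01923∠25.2° A.
Step 7 — Complex power: S = V·I* = 0.4344 + j0.156 VA.
Step 8 — Real power: P = Re(S) = 0.4344 W.
Step 9 — Reactive power: Q = Im(S) = 0.156 VAR.
Step 10 — Apparent power: |S| = 0.4616 VA.
Step 11 — Power factor: PF = P/|S| = 0.9411 (lagging).

(a) P = 0.4344 W  (b) Q = 0.156 VAR  (c) S = 0.4616 VA  (d) PF = 0.9411 (lagging)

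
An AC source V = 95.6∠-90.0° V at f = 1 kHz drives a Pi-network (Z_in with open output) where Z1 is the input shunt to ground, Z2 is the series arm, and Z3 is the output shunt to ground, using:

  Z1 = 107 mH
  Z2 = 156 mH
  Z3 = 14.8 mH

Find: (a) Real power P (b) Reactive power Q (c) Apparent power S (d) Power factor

Step 1 — Angular frequency: ω = 2π·f = 2π·1000 = 6283 rad/s.
Step 2 — Component impedances:
  Z1: Z = jωL = j·6283·0.107 = 0 + j672.3 Ω
  Z2: Z = jωL = j·6283·0.156 = 0 + j980.2 Ω
  Z3: Z = jωL = j·6283·0.0148 = 0 + j92.99 Ω
Step 3 — With open output, the series arm Z2 and the output shunt Z3 appear in series to ground: Z2 + Z3 = 0 + j1073 Ω.
Step 4 — Parallel with input shunt Z1: Z_in = Z1 || (Z2 + Z3) = 0 + j413.4 Ω = 413.4∠90.0° Ω.
Step 5 — Source phasor: V = 95.6∠-90.0° V = 0 - j95.6 V.
Step 6 — Current: I = V / Z = -0.2313 A = 0.2313∠-180.0° A.
Step 7 — Complex power: S = V·I* = 0 + j22.11 VA.
Step 8 — Real power: P = Re(S) = 0 W.
Step 9 — Reactive power: Q = Im(S) = 22.11 VAR.
Step 10 — Apparent power: |S| = 22.11 VA.
Step 11 — Power factor: PF = P/|S| = 0 (lagging).

(a) P = 0 W  (b) Q = 22.11 VAR  (c) S = 22.11 VA  (d) PF = 0 (lagging)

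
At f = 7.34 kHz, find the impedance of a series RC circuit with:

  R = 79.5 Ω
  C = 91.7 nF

Step 1 — Angular frequency: ω = 2π·f = 2π·7340 = 4.612e+04 rad/s.
Step 2 — Component impedances:
  R: Z = R = 79.5 Ω
  C: Z = 1/(jωC) = -j/(ω·C) = 0 - j236.5 Ω
Step 3 — Series combination: Z_total = R + C = 79.5 - j236.5 Ω = 249.5∠-71.4° Ω.

Z = 79.5 - j236.5 Ω = 249.5∠-71.4° Ω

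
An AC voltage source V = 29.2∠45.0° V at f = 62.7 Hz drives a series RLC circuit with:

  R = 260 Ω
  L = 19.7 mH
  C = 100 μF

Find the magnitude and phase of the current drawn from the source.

Step 1 — Angular frequency: ω = 2π·f = 2π·62.7 = 394 rad/s.
Step 2 — Component impedances:
  R: Z = R = 260 Ω
  L: Z = jωL = j·394·0.0197 = 0 + j7.761 Ω
  C: Z = 1/(jωC) = -j/(ω·C) = 0 - j25.38 Ω
Step 3 — Series combination: Z_total = R + L + C = 260 - j17.62 Ω = 260.6∠-3.9° Ω.
Step 4 — Source phasor: V = 29.2∠45.0° V = 20.65 + j20.65 V.
Step 5 — Ohm's law: I = V / Z_total = (20.65 + j20.65) / (260 - j17.62) = 0.07369 + j0.08441 A.
Step 6 — Convert to polar: |I| = 0.1121 A, ∠I = 48.9°.

I = 0.1121∠48.9° A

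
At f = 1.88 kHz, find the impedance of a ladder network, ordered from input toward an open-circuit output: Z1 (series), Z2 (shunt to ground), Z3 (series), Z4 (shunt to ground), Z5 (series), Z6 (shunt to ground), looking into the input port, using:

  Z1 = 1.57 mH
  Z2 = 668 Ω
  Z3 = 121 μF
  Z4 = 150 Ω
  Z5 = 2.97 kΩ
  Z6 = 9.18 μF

Step 1 — Angular frequency: ω = 2π·f = 2π·1880 = 1.181e+04 rad/s.
Step 2 — Component impedances:
  Z1: Z = jωL = j·1.181e+04·0.00157 = 0 + j18.55 Ω
  Z2: Z = R = 668 Ω
  Z3: Z = 1/(jωC) = -j/(ω·C) = 0 - j0.6996 Ω
  Z4: Z = R = 150 Ω
  Z5: Z = R = 2970 Ω
  Z6: Z = 1/(jωC) = -j/(ω·C) = 0 - j9.222 Ω
Step 3 — Ladder network (open output): work backward from the far end, alternating series and parallel combinations. Z_in = 117.6 + j18.06 Ω = 119∠8.7° Ω.

Z = 117.6 + j18.06 Ω = 119∠8.7° Ω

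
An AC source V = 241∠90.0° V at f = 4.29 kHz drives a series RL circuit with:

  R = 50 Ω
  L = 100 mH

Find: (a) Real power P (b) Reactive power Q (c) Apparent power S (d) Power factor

Step 1 — Angular frequency: ω = 2π·f = 2π·4290 = 2.695e+04 rad/s.
Step 2 — Component impedances:
  R: Z = R = 50 Ω
  L: Z = jωL = j·2.695e+04·0.1 = 0 + j2695 Ω
Step 3 — Series combination: Z_total = R + L = 50 + j2695 Ω = 2696∠88.9° Ω.
Step 4 — Source phasor: V = 241∠90.0° V = 0 + j241 V.
Step 5 — Current: I = V / Z = 0.08938 + j0.001658 A = 0.08939∠1.1° A.
Step 6 — Complex power: S = V·I* = 0.3996 + j21.54 VA.
Step 7 — Real power: P = Re(S) = 0.3996 W.
Step 8 — Reactive power: Q = Im(S) = 21.54 VAR.
Step 9 — Apparent power: |S| = 21.54 VA.
Step 10 — Power factor: PF = P/|S| = 0.01855 (lagging).

(a) P = 0.3996 W  (b) Q = 21.54 VAR  (c) S = 21.54 VA  (d) PF = 0.01855 (lagging)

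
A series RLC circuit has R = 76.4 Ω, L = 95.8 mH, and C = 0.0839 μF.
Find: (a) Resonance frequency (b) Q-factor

Step 1 — Resonance condition Im(Z)=0 gives ω₀ = 1/√(LC).
Step 2 — ω₀ = 1/√(0.0958·8.39e-08) = 1.115e+04 rad/s.
Step 3 — f₀ = ω₀/(2π) = 1775 Hz.
Step 4 — Series Q: Q = ω₀L/R = 1.115e+04·0.0958/76.4 = 13.99.

(a) f₀ = 1775 Hz  (b) Q = 13.99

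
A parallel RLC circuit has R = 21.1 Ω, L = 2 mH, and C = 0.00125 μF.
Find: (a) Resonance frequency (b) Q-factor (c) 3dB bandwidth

Step 1 — Resonance: ω₀ = 1/√(LC) = 1/√(0.002·1.25e-09) = 6.325e+05 rad/s.
Step 2 — f₀ = ω₀/(2π) = 1.007e+05 Hz.
Step 3 — Parallel Q: Q = R/(ω₀L) = 21.1/(6.325e+05·0.002) = 0.01668.
Step 4 — Bandwidth: Δω = ω₀/Q = 3.791e+07 rad/s; BW = Δω/(2π) = 6.034e+06 Hz.

(a) f₀ = 1.007e+05 Hz  (b) Q = 0.01668  (c) BW = 6.034e+06 Hz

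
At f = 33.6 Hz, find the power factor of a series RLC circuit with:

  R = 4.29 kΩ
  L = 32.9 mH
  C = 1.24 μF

Step 1 — Angular frequency: ω = 2π·f = 2π·33.6 = 211.1 rad/s.
Step 2 — Component impedances:
  R: Z = R = 4290 Ω
  L: Z = jωL = j·211.1·0.0329 = 0 + j6.946 Ω
  C: Z = 1/(jωC) = -j/(ω·C) = 0 - j3820 Ω
Step 3 — Series combination: Z_total = R + L + C = 4290 - j3813 Ω = 5740∠-41.6° Ω.
Step 4 — Power factor: PF = cos(φ) = Re(Z)/|Z| = 4290/5740 = 0.7474.
Step 5 — Type: Im(Z) = -3813 ⇒ leading (phase φ = -41.6°).

PF = 0.7474 (leading, φ = -41.6°)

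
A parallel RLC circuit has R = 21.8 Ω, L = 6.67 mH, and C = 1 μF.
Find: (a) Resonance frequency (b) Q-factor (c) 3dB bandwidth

Step 1 — Resonance: ω₀ = 1/√(LC) = 1/√(0.00667·1e-06) = 1.224e+04 rad/s.
Step 2 — f₀ = ω₀/(2π) = 1949 Hz.
Step 3 — Parallel Q: Q = R/(ω₀L) = 21.8/(1.224e+04·0.00667) = 0.2669.
Step 4 — Bandwidth: Δω = ω₀/Q = 4.587e+04 rad/s; BW = Δω/(2π) = 7301 Hz.

(a) f₀ = 1949 Hz  (b) Q = 0.2669  (c) BW = 7301 Hz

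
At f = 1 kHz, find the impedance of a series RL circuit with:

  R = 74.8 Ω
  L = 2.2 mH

Step 1 — Angular frequency: ω = 2π·f = 2π·1000 = 6283 rad/s.
Step 2 — Component impedances:
  R: Z = R = 74.8 Ω
  L: Z = jωL = j·6283·0.0022 = 0 + j13.82 Ω
Step 3 — Series combination: Z_total = R + L = 74.8 + j13.82 Ω = 76.07∠10.5° Ω.

Z = 74.8 + j13.82 Ω = 76.07∠10.5° Ω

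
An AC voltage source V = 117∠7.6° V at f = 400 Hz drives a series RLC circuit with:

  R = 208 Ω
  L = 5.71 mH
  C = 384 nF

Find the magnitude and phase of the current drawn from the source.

Step 1 — Angular frequency: ω = 2π·f = 2π·400 = 2513 rad/s.
Step 2 — Component impedances:
  R: Z = R = 208 Ω
  L: Z = jωL = j·2513·0.00571 = 0 + j14.35 Ω
  C: Z = 1/(jωC) = -j/(ω·C) = 0 - j1036 Ω
Step 3 — Series combination: Z_total = R + L + C = 208 - j1022 Ω = 1043∠-78.5° Ω.
Step 4 — Source phasor: V = 117∠7.6° V = 116 + j15.47 V.
Step 5 — Ohm's law: I = V / Z_total = (116 + j15.47) / (208 - j1022) = 0.007643 + j0.1119 A.
Step 6 — Convert to polar: |I| = 0.1122 A, ∠I = 86.1°.

I = 0.1122∠86.1° A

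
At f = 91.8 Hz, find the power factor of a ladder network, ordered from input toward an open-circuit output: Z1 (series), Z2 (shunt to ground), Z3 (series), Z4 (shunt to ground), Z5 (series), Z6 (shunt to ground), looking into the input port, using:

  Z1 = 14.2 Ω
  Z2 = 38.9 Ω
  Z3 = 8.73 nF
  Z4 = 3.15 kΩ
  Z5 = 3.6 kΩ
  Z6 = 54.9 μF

Step 1 — Angular frequency: ω = 2π·f = 2π·91.8 = 576.8 rad/s.
Step 2 — Component impedances:
  Z1: Z = R = 14.2 Ω
  Z2: Z = R = 38.9 Ω
  Z3: Z = 1/(jωC) = -j/(ω·C) = 0 - j1.986e+05 Ω
  Z4: Z = R = 3150 Ω
  Z5: Z = R = 3600 Ω
  Z6: Z = 1/(jωC) = -j/(ω·C) = 0 - j31.58 Ω
Step 3 — Ladder network (open output): work backward from the far end, alternating series and parallel combinations. Z_in = 53.1 - j0.007619 Ω = 53.1∠-0.0° Ω.
Step 4 — Power factor: PF = cos(φ) = Re(Z)/|Z| = 53.1/53.1 = 1.
Step 5 — Type: Im(Z) = -0.007619 ⇒ leading (phase φ = -0.0°).

PF = 1 (leading, φ = -0.0°)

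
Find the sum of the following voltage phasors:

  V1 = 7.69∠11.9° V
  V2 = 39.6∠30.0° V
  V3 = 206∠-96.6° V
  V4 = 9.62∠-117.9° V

Step 1 — Convert each phasor to rectangular form:
  V1 = 7.69·(cos(11.9°) + j·sin(11.9°)) = 7.525 + j1.586 V
  V2 = 39.6·(cos(30.0°) + j·sin(30.0°)) = 34.29 + j19.8 V
  V3 = 206·(cos(-96.6°) + j·sin(-96.6°)) = -23.68 - j204.6 V
  V4 = 9.62·(cos(-117.9°) + j·sin(-117.9°)) = -4.501 - j8.502 V
Step 2 — Sum components: V_total = 13.64 - j191.8 V.
Step 3 — Convert to polar: |V_total| = 192.2 V, ∠V_total = -85.9°.

V_total = 192.2∠-85.9° V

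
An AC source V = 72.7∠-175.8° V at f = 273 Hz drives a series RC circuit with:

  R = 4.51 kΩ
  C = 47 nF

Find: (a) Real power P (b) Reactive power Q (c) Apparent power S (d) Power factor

Step 1 — Angular frequency: ω = 2π·f = 2π·273 = 1715 rad/s.
Step 2 — Component impedances:
  R: Z = R = 4510 Ω
  C: Z = 1/(jωC) = -j/(ω·C) = 0 - j1.24e+04 Ω
Step 3 — Series combination: Z_total = R + C = 4510 - j1.24e+04 Ω = 1.32e+04∠-70.0° Ω.
Step 4 — Source phasor: V = 72.7∠-175.8° V = -72.5 - j5.324 V.
Step 5 — Current: I = V / Z = -0.001498 - j0.005301 A = 0.005508∠-105.8° A.
Step 6 — Complex power: S = V·I* = 0.1368 - j0.3763 VA.
Step 7 — Real power: P = Re(S) = 0.1368 W.
Step 8 — Reactive power: Q = Im(S) = -0.3763 VAR.
Step 9 — Apparent power: |S| = 0.4004 VA.
Step 10 — Power factor: PF = P/|S| = 0.3417 (leading).

(a) P = 0.1368 W  (b) Q = -0.3763 VAR  (c) S = 0.4004 VA  (d) PF = 0.3417 (leading)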